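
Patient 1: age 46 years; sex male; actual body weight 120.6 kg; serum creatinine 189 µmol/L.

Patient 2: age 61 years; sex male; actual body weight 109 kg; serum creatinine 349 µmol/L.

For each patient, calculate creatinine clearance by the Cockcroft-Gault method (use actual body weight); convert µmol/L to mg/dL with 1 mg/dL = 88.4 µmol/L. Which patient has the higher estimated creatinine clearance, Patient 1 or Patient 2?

Patient 1

Patient 1: SCr = 189 / 88.4 = 2.138 mg/dL
Patient 1: CrCl = (140 − 46) × 120.6 / (72 × 2.138) = 11336.4 / 153.94 ≈ 73.6 mL/min
Patient 2: SCr = 349 / 88.4 = 3.948 mg/dL
Patient 2: CrCl = (140 − 61) × 109 / (72 × 3.948) = 8611.0 / 284.26 ≈ 30.3 mL/min
73.6 vs 30.3 mL/min → Patient 1 is higher.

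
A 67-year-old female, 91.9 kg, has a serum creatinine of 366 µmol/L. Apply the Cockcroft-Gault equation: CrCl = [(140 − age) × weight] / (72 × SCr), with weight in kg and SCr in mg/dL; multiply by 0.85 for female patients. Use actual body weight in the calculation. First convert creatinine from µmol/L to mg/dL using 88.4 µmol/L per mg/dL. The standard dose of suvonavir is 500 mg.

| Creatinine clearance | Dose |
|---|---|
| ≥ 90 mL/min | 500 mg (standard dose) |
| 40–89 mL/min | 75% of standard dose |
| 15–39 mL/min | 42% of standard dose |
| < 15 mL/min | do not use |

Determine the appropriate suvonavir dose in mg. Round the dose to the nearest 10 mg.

210 mg

SCr = 366 / 88.4 = 4.14 mg/dL
CrCl = (140 − 67) × 91.9 / (72 × 4.14) × 0.85 = 6708.7 / 298.08 × 0.85 ≈ 19.1 mL/min
CrCl ≈ 19 mL/min → bracket 15–39 mL/min.
42% of 500 mg = 210 mg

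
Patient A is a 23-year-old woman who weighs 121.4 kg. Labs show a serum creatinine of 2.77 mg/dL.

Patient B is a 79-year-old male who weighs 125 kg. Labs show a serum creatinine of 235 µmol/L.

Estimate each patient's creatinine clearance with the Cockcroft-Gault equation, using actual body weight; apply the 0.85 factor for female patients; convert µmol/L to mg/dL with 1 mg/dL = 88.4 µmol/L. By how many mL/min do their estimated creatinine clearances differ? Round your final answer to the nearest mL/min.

21 mL/min

Patient A: CrCl = (140 − 23) × 121.4 / (72 × 2.77) × 0.85 = 14203.8 / 199.44 × 0.85 ≈ 60.5 mL/min
Patient B: SCr = 235 / 88.4 = 2.658 mg/dL
Patient B: CrCl = (140 − 79) × 125 / (72 × 2.658) = 7625.0 / 191.38 ≈ 39.8 mL/min
|60.5 − 39.8| = 20.7 mL/min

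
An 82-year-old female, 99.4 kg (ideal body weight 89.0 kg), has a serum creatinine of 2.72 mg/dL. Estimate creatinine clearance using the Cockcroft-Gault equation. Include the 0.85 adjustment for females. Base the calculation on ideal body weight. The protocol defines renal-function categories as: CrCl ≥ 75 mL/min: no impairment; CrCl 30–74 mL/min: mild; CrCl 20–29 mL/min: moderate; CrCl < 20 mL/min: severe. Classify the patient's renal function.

CrCl = (140 − 82) × 89 / (72 × 2.72) × 0.85 = 5162.0 / 195.84 × 0.85 ≈ 22.4 mL/min
22 mL/min falls in the 'moderate' range.

moderate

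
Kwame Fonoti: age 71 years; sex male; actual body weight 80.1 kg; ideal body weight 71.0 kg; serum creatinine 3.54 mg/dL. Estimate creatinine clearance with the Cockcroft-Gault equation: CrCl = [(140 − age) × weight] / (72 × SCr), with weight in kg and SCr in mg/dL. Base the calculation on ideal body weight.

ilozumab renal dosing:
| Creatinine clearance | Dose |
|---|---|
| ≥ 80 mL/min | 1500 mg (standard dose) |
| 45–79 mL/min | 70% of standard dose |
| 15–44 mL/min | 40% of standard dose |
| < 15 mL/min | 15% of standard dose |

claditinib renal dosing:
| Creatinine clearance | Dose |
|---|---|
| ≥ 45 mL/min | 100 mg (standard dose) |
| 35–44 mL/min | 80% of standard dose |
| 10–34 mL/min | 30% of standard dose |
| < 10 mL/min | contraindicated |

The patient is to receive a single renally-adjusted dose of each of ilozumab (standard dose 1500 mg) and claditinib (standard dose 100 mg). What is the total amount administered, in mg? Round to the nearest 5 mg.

CrCl = (140 − 71) × 71 / (72 × 3.54) = 4899.0 / 254.88 ≈ 19.2 mL/min
CrCl ≈ 19 mL/min.
ilozumab: 15–44 mL/min → 40% of 1500 mg = 600 mg.
claditinib: 10–34 mL/min → 30% of 100 mg = 30 mg.
Total = 600 + 30 = 630 mg.

630 mg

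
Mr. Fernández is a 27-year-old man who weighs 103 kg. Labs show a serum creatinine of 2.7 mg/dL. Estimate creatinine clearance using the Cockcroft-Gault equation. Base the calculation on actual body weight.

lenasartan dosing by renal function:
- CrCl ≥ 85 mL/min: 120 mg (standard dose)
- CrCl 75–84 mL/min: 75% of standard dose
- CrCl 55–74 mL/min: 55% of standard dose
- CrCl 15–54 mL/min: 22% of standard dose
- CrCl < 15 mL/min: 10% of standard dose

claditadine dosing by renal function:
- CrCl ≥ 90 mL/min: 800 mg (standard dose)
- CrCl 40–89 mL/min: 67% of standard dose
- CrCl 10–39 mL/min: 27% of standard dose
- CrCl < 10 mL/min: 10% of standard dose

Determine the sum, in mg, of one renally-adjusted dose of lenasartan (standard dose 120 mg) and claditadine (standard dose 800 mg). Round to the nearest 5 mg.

CrCl = (140 − 27) × 103 / (72 × 2.7) = 11639.0 / 194.40 ≈ 59.9 mL/min
CrCl ≈ 60 mL/min.
lenasartan: 55–74 mL/min → 55% of 120 mg = 66 mg.
claditadine: 40–89 mL/min → 67% of 800 mg = 536 mg.
Total = 66 + 536 = 602 mg.

600 mg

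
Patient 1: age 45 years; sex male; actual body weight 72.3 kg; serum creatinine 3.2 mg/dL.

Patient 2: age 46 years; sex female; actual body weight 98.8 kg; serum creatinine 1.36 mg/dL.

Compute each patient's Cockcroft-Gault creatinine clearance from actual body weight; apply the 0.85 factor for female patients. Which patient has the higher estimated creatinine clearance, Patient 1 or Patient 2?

Patient 1: CrCl = (140 − 45) × 72.3 / (72 × 3.2) = 6868.5 / 230.40 ≈ 29.8 mL/min
Patient 2: CrCl = (140 − 46) × 98.8 / (72 × 1.36) × 0.85 = 9287.2 / 97.92 × 0.85 ≈ 80.6 mL/min
29.8 vs 80.6 mL/min → Patient 2 is higher.

Patient 2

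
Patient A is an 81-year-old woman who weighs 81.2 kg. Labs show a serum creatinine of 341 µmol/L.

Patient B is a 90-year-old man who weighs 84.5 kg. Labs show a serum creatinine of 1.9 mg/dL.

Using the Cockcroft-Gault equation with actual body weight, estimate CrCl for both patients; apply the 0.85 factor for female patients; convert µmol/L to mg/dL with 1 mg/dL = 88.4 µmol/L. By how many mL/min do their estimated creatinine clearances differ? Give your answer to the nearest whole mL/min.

Patient A: SCr = 341 / 88.4 = 3.857 mg/dL
Patient A: CrCl = (140 − 81) × 81.2 / (72 × 3.857) × 0.85 = 4790.8 / 277.70 × 0.85 ≈ 14.7 mL/min
Patient B: CrCl = (140 − 90) × 84.5 / (72 × 1.9) = 4225.0 / 136.80 ≈ 30.9 mL/min
|14.7 − 30.9| = 16.2 mL/min

16 mL/min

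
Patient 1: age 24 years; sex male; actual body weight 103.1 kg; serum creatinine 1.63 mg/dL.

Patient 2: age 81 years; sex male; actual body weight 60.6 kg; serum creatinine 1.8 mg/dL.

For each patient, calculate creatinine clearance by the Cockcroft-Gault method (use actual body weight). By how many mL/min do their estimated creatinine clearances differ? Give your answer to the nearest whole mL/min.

74 mL/min

Patient 1: CrCl = (140 − 24) × 103.1 / (72 × 1.63) = 11959.6 / 117.36 ≈ 101.9 mL/min
Patient 2: CrCl = (140 − 81) × 60.6 / (72 × 1.8) = 3575.4 / 129.60 ≈ 27.6 mL/min
|101.9 − 27.6| = 74.3 mL/min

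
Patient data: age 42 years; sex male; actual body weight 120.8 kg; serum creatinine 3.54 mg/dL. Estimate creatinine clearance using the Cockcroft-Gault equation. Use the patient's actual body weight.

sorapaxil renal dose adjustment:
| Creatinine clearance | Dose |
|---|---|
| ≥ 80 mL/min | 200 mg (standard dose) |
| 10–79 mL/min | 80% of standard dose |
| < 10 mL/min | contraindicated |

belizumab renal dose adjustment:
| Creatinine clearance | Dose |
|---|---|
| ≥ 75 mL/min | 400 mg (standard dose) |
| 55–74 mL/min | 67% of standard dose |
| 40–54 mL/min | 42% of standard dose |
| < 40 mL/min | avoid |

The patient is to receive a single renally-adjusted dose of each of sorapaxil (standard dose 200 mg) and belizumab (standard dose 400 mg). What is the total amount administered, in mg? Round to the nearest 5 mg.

CrCl = (140 − 42) × 120.8 / (72 × 3.54) = 11838.4 / 254.88 ≈ 46.4 mL/min
CrCl ≈ 46 mL/min.
sorapaxil: 10–79 mL/min → 80% of 200 mg = 160 mg.
belizumab: 40–54 mL/min → 42% of 400 mg = 168 mg.
Total = 160 + 168 = 328 mg.

330 mg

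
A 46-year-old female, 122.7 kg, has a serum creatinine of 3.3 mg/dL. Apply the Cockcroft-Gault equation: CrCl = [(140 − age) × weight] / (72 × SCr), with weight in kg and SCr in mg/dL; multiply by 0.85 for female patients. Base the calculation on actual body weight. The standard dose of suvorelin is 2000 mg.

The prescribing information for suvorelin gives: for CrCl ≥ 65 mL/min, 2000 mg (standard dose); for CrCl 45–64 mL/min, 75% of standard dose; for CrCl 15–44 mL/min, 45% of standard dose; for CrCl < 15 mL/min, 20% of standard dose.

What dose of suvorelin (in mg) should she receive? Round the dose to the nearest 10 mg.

CrCl = (140 − 46) × 122.7 / (72 × 3.3) × 0.85 = 11533.8 / 237.60 × 0.85 ≈ 41.3 mL/min
CrCl ≈ 41 mL/min → bracket 15–44 mL/min.
45% of 2000 mg = 900 mg

900 mg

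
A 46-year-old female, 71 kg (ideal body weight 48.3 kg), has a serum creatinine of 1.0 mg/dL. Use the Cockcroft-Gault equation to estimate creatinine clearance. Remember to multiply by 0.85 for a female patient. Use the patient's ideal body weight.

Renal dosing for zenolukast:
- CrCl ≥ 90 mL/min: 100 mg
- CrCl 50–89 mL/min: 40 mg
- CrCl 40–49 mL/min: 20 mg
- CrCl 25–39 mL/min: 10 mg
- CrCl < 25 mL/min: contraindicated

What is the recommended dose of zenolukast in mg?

40 mg

CrCl = (140 − 46) × 48.3 / (72 × 1) × 0.85 = 4540.2 / 72.00 × 0.85 ≈ 53.6 mL/min
CrCl ≈ 54 mL/min → bracket 50–89 mL/min.
Dose for this bracket: 40 mg.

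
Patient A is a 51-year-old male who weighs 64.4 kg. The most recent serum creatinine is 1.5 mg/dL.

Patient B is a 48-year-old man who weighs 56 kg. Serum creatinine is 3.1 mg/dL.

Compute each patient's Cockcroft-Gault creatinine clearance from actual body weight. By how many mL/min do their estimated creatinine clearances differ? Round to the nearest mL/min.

30 mL/min

Patient A: CrCl = (140 − 51) × 64.4 / (72 × 1.5) = 5731.6 / 108.00 ≈ 53.1 mL/min
Patient B: CrCl = (140 − 48) × 56 / (72 × 3.1) = 5152.0 / 223.20 ≈ 23.1 mL/min
|53.1 − 23.1| = 30.0 mL/min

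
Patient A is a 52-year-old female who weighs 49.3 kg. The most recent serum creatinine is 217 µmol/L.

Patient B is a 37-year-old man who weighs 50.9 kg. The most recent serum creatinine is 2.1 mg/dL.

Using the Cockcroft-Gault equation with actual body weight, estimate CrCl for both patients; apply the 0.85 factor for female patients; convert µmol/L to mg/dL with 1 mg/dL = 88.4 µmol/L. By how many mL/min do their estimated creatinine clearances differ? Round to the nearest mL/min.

Patient A: SCr = 217 / 88.4 = 2.455 mg/dL
Patient A: CrCl = (140 − 52) × 49.3 / (72 × 2.455) × 0.85 = 4338.4 / 176.76 × 0.85 ≈ 20.9 mL/min
Patient B: CrCl = (140 − 37) × 50.9 / (72 × 2.1) = 5242.7 / 151.20 ≈ 34.7 mL/min
|20.9 − 34.7| = 13.8 mL/min

14 mL/min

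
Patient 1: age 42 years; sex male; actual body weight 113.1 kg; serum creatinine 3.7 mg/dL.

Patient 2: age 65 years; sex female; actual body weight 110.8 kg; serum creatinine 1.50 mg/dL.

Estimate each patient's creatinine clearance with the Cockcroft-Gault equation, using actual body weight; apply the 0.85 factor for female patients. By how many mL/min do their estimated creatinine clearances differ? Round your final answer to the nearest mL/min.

24 mL/min

Patient 1: CrCl = (140 − 42) × 113.1 / (72 × 3.7) = 11083.8 / 266.40 ≈ 41.6 mL/min
Patient 2: CrCl = (140 − 65) × 110.8 / (72 × 1.5) × 0.85 = 8310.0 / 108.00 × 0.85 ≈ 65.4 mL/min
|41.6 − 65.4| = 23.8 mL/min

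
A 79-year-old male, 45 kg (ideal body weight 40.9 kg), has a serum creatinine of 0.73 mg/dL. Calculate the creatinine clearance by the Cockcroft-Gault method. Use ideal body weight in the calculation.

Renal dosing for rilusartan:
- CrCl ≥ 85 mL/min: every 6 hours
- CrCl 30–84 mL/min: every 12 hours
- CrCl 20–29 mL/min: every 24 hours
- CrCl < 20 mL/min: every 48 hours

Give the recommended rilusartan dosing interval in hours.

CrCl = (140 − 79) × 40.9 / (72 × 0.73) = 2494.9 / 52.56 ≈ 47.5 mL/min
CrCl ≈ 47 mL/min → bracket 30–84 mL/min → every 12 hours.

every 12 hours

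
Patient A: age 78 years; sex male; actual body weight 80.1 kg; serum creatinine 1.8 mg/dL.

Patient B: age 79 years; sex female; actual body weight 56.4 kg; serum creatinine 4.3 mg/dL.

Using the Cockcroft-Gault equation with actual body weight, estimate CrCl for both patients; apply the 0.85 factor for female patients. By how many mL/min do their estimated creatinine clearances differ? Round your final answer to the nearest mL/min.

29 mL/min

Patient A: CrCl = (140 − 78) × 80.1 / (72 × 1.8) = 4966.2 / 129.60 ≈ 38.3 mL/min
Patient B: CrCl = (140 − 79) × 56.4 / (72 × 4.3) × 0.85 = 3440.4 / 309.60 × 0.85 ≈ 9.4 mL/min
|38.3 − 9.4| = 28.9 mL/min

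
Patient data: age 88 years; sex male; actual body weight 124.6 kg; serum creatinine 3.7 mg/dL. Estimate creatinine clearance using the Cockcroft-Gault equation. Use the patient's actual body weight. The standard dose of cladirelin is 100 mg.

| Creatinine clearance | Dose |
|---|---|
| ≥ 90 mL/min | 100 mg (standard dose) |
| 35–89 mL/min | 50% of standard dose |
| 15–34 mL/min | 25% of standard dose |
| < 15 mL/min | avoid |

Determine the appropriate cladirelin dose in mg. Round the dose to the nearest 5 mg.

CrCl = (140 − 88) × 124.6 / (72 × 3.7) = 6479.2 / 266.40 ≈ 24.3 mL/min
CrCl ≈ 24 mL/min → bracket 15–34 mL/min.
25% of 100 mg = 25 mg

25 mg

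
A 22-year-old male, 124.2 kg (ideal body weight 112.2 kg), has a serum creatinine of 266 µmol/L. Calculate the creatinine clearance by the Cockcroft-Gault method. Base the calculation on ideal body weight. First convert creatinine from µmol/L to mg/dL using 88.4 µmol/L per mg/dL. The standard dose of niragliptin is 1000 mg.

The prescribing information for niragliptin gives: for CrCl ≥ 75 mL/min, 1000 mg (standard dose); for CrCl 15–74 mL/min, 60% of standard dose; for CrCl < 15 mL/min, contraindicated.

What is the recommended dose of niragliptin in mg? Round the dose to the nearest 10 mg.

600 mg

SCr = 266 / 88.4 = 3.009 mg/dL
CrCl = (140 − 22) × 112.2 / (72 × 3.009) = 13239.6 / 216.65 ≈ 61.1 mL/min
CrCl ≈ 61 mL/min → bracket 15–74 mL/min.
60% of 1000 mg = 600 mg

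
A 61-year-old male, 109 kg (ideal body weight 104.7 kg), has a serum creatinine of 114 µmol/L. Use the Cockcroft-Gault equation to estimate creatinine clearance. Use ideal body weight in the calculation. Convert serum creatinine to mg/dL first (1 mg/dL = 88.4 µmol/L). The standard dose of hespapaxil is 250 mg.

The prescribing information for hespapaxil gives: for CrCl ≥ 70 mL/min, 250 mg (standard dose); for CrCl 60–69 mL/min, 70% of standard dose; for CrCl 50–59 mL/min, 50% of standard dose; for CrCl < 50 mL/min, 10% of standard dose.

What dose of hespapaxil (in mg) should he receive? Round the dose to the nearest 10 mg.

SCr = 114 / 88.4 = 1.29 mg/dL
CrCl = (140 − 61) × 104.7 / (72 × 1.29) = 8271.3 / 92.88 ≈ 89.1 mL/min
CrCl ≈ 89 mL/min → bracket ≥ 70 mL/min.
100% of 250 mg = 250 mg

250 mg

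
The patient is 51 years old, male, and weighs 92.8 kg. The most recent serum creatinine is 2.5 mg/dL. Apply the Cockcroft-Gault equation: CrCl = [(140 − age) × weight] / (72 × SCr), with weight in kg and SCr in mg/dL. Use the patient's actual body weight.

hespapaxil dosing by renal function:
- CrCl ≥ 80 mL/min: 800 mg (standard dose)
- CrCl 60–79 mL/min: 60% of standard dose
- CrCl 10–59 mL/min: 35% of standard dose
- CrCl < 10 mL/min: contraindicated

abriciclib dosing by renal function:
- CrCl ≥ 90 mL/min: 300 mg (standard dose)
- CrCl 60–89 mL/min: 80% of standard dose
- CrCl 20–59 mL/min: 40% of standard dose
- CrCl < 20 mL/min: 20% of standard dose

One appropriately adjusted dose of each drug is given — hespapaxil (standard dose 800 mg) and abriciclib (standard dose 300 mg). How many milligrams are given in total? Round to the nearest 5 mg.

400 mg

CrCl = (140 − 51) × 92.8 / (72 × 2.5) = 8259.2 / 180.00 ≈ 45.9 mL/min
CrCl ≈ 46 mL/min.
hespapaxil: 10–59 mL/min → 35% of 800 mg = 280 mg.
abriciclib: 20–59 mL/min → 40% of 300 mg = 120 mg.
Total = 280 + 120 = 400 mg.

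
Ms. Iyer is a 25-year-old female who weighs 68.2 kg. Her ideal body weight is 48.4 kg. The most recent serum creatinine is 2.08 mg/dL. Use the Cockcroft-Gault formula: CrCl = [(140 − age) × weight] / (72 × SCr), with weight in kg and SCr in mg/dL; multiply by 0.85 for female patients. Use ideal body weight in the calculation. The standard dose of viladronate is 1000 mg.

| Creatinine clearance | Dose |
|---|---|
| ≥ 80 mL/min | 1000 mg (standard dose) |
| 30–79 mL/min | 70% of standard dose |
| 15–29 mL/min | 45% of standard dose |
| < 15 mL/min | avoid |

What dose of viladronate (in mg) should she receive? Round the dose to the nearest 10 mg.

700 mg

CrCl = (140 − 25) × 48.4 / (72 × 2.08) × 0.85 = 5566.0 / 149.76 × 0.85 ≈ 31.6 mL/min
CrCl ≈ 32 mL/min → bracket 30–79 mL/min.
70% of 1000 mg = 700 mg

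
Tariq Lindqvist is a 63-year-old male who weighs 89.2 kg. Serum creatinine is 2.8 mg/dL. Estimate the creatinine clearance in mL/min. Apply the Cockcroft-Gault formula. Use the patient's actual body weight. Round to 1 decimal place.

CrCl = (140 − 63) × 89.2 / (72 × 2.8) = 6868.4 / 201.60 ≈ 34.1 mL/min

34.1 mL/min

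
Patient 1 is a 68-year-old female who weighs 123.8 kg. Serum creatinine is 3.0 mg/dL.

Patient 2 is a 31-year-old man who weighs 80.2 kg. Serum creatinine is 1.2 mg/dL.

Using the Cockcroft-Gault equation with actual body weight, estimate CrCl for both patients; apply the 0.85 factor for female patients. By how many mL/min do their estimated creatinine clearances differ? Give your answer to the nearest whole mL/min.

66 mL/min

Patient 1: CrCl = (140 − 68) × 123.8 / (72 × 3) × 0.85 = 8913.6 / 216.00 × 0.85 ≈ 35.1 mL/min
Patient 2: CrCl = (140 − 31) × 80.2 / (72 × 1.2) = 8741.8 / 86.40 ≈ 101.2 mL/min
|35.1 − 101.2| = 66.1 mL/min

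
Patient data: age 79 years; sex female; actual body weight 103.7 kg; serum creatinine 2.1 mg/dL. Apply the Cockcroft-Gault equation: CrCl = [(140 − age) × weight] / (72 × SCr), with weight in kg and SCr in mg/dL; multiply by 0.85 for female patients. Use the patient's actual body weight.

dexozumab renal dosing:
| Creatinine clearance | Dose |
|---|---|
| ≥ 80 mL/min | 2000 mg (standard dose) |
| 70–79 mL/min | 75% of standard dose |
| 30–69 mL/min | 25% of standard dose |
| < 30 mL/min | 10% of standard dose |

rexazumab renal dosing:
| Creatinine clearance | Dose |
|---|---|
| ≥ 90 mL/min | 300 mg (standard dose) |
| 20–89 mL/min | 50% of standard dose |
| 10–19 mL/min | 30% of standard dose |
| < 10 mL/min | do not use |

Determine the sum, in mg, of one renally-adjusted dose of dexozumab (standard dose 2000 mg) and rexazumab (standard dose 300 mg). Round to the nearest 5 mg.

650 mg

CrCl = (140 − 79) × 103.7 / (72 × 2.1) × 0.85 = 6325.7 / 151.20 × 0.85 ≈ 35.6 mL/min
CrCl ≈ 36 mL/min.
dexozumab: 30–69 mL/min → 25% of 2000 mg = 500 mg.
rexazumab: 20–89 mL/min → 50% of 300 mg = 150 mg.
Total = 500 + 150 = 650 mg.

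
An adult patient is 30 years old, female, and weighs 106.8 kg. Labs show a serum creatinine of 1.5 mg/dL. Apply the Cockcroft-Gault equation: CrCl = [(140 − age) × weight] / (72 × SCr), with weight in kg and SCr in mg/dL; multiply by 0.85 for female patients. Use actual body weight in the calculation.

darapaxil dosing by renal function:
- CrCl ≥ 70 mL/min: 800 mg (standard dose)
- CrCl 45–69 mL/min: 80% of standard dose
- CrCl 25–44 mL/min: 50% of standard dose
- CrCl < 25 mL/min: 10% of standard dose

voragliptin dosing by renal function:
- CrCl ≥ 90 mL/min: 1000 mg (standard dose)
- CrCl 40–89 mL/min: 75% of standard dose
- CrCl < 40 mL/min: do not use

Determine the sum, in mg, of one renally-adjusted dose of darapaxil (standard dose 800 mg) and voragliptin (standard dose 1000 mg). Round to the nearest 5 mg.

CrCl = (140 − 30) × 106.8 / (72 × 1.5) × 0.85 = 11748.0 / 108.00 × 0.85 ≈ 92.5 mL/min
CrCl ≈ 92 mL/min.
darapaxil: ≥ 70 mL/min → 100% of 800 mg = 800 mg.
voragliptin: ≥ 90 mL/min → 100% of 1000 mg = 1000 mg.
Total = 800 + 1000 = 1800 mg.

1800 mg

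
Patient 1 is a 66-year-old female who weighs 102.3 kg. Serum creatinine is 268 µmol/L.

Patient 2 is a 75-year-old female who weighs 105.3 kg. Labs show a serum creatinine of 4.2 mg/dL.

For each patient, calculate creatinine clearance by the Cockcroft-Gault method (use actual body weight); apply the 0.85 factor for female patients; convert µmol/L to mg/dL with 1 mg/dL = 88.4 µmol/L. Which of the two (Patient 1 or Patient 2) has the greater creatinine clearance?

Patient 1: SCr = 268 / 88.4 = 3.032 mg/dL
Patient 1: CrCl = (140 − 66) × 102.3 / (72 × 3.032) × 0.85 = 7570.2 / 218.30 × 0.85 ≈ 29.5 mL/min
Patient 2: CrCl = (140 − 75) × 105.3 / (72 × 4.2) × 0.85 = 6844.5 / 302.40 × 0.85 ≈ 19.2 mL/min
29.5 vs 19.2 mL/min → Patient 1 is higher.

Patient 1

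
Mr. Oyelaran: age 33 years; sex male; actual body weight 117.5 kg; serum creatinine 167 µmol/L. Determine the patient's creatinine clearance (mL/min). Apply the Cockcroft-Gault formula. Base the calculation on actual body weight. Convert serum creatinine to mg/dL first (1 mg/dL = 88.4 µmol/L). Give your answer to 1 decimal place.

SCr = 167 / 88.4 = 1.889 mg/dL
CrCl = (140 − 33) × 117.5 / (72 × 1.889) = 12572.5 / 136.01 ≈ 92.4 mL/min

92.4 mL/min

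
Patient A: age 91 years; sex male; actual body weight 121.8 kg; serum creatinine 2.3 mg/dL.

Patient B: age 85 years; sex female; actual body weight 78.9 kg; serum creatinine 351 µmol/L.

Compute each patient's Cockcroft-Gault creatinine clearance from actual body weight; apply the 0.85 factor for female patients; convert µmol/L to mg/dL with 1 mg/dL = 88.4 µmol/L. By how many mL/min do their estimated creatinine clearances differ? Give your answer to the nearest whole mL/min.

23 mL/min

Patient A: CrCl = (140 − 91) × 121.8 / (72 × 2.3) = 5968.2 / 165.60 ≈ 36.0 mL/min
Patient B: SCr = 351 / 88.4 = 3.971 mg/dL
Patient B: CrCl = (140 − 85) × 78.9 / (72 × 3.971) × 0.85 = 4339.5 / 285.91 × 0.85 ≈ 12.9 mL/min
|36.0 − 12.9| = 23.1 mL/min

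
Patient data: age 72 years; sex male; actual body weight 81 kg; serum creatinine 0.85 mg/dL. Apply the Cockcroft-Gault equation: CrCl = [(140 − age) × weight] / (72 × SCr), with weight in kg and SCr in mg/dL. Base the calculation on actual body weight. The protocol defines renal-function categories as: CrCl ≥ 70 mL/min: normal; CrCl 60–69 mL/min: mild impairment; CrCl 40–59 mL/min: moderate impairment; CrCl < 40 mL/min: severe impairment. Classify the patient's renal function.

normal

CrCl = (140 − 72) × 81 / (72 × 0.85) = 5508.0 / 61.20 ≈ 90.0 mL/min
90 mL/min falls in the 'normal' range.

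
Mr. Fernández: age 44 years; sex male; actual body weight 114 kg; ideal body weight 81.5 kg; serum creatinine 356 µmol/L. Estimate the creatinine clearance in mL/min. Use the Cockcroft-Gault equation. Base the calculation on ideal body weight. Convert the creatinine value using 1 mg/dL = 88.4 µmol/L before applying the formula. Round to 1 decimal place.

27.0 mL/min

SCr = 356 / 88.4 = 4.027 mg/dL
CrCl = (140 − 44) × 81.5 / (72 × 4.027) = 7824.0 / 289.94 ≈ 27.0 mL/min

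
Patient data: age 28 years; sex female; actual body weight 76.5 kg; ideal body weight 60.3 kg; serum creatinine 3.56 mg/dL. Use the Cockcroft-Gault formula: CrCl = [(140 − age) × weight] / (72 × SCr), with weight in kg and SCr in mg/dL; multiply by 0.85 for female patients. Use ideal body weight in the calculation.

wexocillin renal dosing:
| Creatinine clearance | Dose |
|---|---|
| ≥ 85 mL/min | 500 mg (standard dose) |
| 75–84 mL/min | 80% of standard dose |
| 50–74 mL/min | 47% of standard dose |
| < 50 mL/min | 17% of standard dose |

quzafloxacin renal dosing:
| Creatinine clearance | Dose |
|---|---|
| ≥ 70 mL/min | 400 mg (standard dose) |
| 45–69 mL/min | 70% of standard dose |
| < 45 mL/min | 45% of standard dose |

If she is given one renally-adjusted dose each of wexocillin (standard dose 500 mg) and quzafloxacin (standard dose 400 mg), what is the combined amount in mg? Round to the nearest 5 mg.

265 mg

CrCl = (140 − 28) × 60.3 / (72 × 3.56) × 0.85 = 6753.6 / 256.32 × 0.85 ≈ 22.4 mL/min
CrCl ≈ 22 mL/min.
wexocillin: < 50 mL/min → 17% of 500 mg = 85 mg.
quzafloxacin: < 45 mL/min → 45% of 400 mg = 180 mg.
Total = 85 + 180 = 265 mg.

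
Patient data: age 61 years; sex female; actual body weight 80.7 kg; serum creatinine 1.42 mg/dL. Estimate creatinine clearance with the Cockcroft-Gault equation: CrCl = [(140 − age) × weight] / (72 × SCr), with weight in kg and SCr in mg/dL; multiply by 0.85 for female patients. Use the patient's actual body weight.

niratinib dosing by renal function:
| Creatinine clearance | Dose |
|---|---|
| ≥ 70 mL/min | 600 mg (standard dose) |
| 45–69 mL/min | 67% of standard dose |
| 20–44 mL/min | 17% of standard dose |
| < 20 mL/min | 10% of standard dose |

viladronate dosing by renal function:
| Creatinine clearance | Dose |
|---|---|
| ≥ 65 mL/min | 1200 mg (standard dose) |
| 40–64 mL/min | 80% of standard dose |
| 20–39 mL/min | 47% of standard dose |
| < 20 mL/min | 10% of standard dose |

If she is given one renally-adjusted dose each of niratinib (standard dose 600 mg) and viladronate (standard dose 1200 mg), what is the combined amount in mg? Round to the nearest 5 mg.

1360 mg

CrCl = (140 − 61) × 80.7 / (72 × 1.42) × 0.85 = 6375.3 / 102.24 × 0.85 ≈ 53.0 mL/min
CrCl ≈ 53 mL/min.
niratinib: 45–69 mL/min → 67% of 600 mg = 402 mg.
viladronate: 40–64 mL/min → 80% of 1200 mg = 960 mg.
Total = 402 + 960 = 1362 mg.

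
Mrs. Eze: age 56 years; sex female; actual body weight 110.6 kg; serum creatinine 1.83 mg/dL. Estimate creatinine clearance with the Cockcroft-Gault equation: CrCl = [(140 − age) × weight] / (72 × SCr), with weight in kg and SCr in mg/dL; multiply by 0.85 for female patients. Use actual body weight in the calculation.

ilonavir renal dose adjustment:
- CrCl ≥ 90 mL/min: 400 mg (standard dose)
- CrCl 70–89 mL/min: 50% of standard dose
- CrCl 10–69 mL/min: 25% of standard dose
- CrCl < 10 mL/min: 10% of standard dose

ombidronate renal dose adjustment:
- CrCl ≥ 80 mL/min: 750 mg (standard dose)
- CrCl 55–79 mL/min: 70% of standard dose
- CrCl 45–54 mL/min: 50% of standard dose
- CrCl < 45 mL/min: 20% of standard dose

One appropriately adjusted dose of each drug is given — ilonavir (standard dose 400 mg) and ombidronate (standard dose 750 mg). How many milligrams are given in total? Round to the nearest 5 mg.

CrCl = (140 − 56) × 110.6 / (72 × 1.83) × 0.85 = 9290.4 / 131.76 × 0.85 ≈ 59.9 mL/min
CrCl ≈ 60 mL/min.
ilonavir: 10–69 mL/min → 25% of 400 mg = 100 mg.
ombidronate: 55–79 mL/min → 70% of 750 mg = 525 mg.
Total = 100 + 525 = 625 mg.

625 mg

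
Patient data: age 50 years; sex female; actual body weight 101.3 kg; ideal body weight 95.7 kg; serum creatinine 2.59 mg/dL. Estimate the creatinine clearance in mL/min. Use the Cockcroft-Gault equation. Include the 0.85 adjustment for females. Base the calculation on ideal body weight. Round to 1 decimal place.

CrCl = (140 − 50) × 95.7 / (72 × 2.59) × 0.85 = 8613.0 / 186.48 × 0.85 ≈ 39.3 mL/min

39.3 mL/min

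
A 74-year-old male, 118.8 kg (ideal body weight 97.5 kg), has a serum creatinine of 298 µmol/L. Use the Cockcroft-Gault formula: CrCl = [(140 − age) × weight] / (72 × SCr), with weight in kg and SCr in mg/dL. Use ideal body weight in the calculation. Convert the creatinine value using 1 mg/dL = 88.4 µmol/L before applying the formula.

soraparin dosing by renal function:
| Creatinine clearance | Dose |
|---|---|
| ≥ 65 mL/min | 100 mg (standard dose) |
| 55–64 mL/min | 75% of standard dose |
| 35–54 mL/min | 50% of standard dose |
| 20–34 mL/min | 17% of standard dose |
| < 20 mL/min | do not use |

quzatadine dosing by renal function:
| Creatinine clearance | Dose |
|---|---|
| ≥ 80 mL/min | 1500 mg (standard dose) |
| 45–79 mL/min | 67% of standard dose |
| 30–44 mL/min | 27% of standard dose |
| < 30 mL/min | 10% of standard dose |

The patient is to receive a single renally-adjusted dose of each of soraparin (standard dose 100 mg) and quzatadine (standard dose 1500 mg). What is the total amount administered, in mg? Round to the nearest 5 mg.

SCr = 298 / 88.4 = 3.371 mg/dL
CrCl = (140 − 74) × 97.5 / (72 × 3.371) = 6435.0 / 242.71 ≈ 26.5 mL/min
CrCl ≈ 27 mL/min.
soraparin: 20–34 mL/min → 17% of 100 mg = 17 mg.
quzatadine: < 30 mL/min → 10% of 1500 mg = 150 mg.
Total = 17 + 150 = 167 mg.

165 mg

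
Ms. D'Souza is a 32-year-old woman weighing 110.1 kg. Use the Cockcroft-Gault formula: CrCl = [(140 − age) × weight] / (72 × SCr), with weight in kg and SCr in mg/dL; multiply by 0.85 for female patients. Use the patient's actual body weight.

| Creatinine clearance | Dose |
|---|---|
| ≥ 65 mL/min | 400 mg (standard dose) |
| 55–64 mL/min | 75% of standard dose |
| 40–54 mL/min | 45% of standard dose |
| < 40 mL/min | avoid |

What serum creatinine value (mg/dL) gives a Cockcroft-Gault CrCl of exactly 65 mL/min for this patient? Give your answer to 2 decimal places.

2.16 mg/dL

Standard dose requires CrCl ≥ 65 mL/min.
Set (140 − 32) × 110.1 × 0.85 / (72 × SCr) = 65
SCr = (140 − 32) × 110.1 × 0.85 / (72 × 65) = 2.160 mg/dL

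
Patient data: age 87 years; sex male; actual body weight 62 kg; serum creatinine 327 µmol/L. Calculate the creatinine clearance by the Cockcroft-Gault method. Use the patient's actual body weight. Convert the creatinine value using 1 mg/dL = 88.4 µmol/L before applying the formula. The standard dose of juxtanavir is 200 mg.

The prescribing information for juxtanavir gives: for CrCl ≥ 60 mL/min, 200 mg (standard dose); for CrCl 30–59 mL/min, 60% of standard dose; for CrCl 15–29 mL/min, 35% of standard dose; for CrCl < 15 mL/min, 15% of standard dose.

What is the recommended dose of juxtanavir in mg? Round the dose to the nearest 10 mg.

SCr = 327 / 88.4 = 3.699 mg/dL
CrCl = (140 − 87) × 62 / (72 × 3.699) = 3286.0 / 266.33 ≈ 12.3 mL/min
CrCl ≈ 12 mL/min → bracket < 15 mL/min.
15% of 200 mg = 30 mg

30 mg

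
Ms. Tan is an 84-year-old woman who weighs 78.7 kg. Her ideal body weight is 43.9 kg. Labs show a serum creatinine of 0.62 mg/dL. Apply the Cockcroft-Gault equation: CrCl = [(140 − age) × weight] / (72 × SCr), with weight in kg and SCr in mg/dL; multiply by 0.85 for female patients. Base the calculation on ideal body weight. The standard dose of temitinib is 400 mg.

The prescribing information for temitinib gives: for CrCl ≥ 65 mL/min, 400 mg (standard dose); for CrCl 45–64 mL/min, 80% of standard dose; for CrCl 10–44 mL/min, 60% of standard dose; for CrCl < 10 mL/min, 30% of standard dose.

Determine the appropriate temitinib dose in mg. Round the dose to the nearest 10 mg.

320 mg

CrCl = (140 − 84) × 43.9 / (72 × 0.62) × 0.85 = 2458.4 / 44.64 × 0.85 ≈ 46.8 mL/min
CrCl ≈ 47 mL/min → bracket 45–64 mL/min.
80% of 400 mg = 320 mg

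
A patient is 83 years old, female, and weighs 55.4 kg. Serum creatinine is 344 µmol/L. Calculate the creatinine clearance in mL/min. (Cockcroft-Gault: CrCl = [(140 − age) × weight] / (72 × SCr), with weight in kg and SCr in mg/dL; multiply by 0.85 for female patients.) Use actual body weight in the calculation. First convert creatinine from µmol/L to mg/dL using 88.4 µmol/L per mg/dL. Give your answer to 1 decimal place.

SCr = 344 / 88.4 = 3.891 mg/dL
CrCl = (140 − 83) × 55.4 / (72 × 3.891) × 0.85 = 3157.8 / 280.15 × 0.85 ≈ 9.6 mL/min

9.6 mL/min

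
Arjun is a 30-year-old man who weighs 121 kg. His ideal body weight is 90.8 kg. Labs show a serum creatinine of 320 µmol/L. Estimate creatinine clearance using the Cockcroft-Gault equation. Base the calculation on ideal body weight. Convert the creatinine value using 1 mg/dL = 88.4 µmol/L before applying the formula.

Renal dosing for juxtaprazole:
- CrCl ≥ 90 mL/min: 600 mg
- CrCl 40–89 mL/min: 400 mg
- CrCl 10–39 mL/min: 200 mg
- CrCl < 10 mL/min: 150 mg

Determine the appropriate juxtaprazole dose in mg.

SCr = 320 / 88.4 = 3.62 mg/dL
CrCl = (140 − 30) × 90.8 / (72 × 3.62) = 9988.0 / 260.64 ≈ 38.3 mL/min
CrCl ≈ 38 mL/min → bracket 10–39 mL/min.
Dose for this bracket: 200 mg.

200 mg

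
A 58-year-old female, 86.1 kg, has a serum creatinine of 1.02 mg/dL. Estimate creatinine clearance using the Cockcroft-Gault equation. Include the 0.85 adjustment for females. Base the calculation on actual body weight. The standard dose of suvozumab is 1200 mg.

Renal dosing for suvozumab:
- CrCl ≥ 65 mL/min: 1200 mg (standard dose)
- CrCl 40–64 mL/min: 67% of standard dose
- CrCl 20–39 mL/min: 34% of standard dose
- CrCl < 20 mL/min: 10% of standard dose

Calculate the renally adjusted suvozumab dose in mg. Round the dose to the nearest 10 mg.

1200 mg

CrCl = (140 − 58) × 86.1 / (72 × 1.02) × 0.85 = 7060.2 / 73.44 × 0.85 ≈ 81.7 mL/min
CrCl ≈ 82 mL/min → bracket ≥ 65 mL/min.
100% of 1200 mg = 1200 mg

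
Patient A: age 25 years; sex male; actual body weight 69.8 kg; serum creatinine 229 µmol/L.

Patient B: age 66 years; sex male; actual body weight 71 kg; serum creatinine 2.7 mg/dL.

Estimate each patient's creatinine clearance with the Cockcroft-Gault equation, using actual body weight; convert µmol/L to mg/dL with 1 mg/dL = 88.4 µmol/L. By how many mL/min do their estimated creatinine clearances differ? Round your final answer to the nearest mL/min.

16 mL/min

Patient A: SCr = 229 / 88.4 = 2.59 mg/dL
Patient A: CrCl = (140 − 25) × 69.8 / (72 × 2.59) = 8027.0 / 186.48 ≈ 43.0 mL/min
Patient B: CrCl = (140 − 66) × 71 / (72 × 2.7) = 5254.0 / 194.40 ≈ 27.0 mL/min
|43.0 − 27.0| = 16.0 mL/min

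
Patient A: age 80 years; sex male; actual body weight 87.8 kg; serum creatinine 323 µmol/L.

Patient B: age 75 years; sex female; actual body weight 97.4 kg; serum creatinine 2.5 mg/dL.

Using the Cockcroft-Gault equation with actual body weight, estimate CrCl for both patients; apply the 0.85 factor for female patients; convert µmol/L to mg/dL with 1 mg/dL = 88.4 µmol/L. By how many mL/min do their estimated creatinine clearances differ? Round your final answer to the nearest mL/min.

10 mL/min

Patient A: SCr = 323 / 88.4 = 3.654 mg/dL
Patient A: CrCl = (140 − 80) × 87.8 / (72 × 3.654) = 5268.0 / 263.09 ≈ 20.0 mL/min
Patient B: CrCl = (140 − 75) × 97.4 / (72 × 2.5) × 0.85 = 6331.0 / 180.00 × 0.85 ≈ 29.9 mL/min
|20.0 − 29.9| = 9.9 mL/min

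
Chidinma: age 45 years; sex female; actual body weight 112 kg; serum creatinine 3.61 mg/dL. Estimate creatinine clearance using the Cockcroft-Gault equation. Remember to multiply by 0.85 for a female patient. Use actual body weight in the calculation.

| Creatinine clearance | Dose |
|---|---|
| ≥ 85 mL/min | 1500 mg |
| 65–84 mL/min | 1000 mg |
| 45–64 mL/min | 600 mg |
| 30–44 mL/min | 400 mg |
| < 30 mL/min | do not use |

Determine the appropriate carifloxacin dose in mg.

CrCl = (140 − 45) × 112 / (72 × 3.61) × 0.85 = 10640.0 / 259.92 × 0.85 ≈ 34.8 mL/min
CrCl ≈ 35 mL/min → bracket 30–44 mL/min.
Dose for this bracket: 400 mg.

400 mg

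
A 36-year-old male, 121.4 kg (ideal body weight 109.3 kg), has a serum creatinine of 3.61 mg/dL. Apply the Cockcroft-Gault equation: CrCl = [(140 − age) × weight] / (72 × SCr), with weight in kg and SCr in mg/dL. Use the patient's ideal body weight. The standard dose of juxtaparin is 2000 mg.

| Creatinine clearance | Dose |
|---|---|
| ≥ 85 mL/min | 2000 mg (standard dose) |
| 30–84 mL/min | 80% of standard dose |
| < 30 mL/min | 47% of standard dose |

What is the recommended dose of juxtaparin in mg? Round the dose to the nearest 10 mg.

1600 mg

CrCl = (140 − 36) × 109.3 / (72 × 3.61) = 11367.2 / 259.92 ≈ 43.7 mL/min
CrCl ≈ 44 mL/min → bracket 30–84 mL/min.
80% of 2000 mg = 1600 mg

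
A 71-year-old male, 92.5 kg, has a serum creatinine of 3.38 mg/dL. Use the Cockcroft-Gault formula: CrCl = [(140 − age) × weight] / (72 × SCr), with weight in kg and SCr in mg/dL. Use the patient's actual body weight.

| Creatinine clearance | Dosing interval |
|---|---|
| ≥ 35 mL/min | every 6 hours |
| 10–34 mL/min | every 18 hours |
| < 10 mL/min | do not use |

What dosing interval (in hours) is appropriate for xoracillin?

every 18 hours

CrCl = (140 − 71) × 92.5 / (72 × 3.38) = 6382.5 / 243.36 ≈ 26.2 mL/min
CrCl ≈ 26 mL/min → bracket 10–34 mL/min → every 18 hours.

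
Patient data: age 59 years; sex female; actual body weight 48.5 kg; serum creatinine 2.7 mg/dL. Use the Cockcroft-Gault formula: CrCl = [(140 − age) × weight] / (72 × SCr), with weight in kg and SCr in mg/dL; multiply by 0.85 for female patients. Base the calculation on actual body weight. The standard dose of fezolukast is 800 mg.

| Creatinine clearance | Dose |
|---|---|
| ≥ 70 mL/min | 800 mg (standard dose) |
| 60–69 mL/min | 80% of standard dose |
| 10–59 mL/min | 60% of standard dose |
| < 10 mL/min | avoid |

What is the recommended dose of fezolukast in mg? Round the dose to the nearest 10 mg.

480 mg

CrCl = (140 − 59) × 48.5 / (72 × 2.7) × 0.85 = 3928.5 / 194.40 × 0.85 ≈ 17.2 mL/min
CrCl ≈ 17 mL/min → bracket 10–59 mL/min.
60% of 800 mg = 480 mg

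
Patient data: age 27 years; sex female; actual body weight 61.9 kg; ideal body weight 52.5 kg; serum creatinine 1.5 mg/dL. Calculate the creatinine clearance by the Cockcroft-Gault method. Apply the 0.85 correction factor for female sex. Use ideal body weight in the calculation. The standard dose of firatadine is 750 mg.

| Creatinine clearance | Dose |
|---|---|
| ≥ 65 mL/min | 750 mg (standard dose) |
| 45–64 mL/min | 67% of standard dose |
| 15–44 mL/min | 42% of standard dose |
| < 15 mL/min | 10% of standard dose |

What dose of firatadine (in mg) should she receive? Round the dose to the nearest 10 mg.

CrCl = (140 − 27) × 52.5 / (72 × 1.5) × 0.85 = 5932.5 / 108.00 × 0.85 ≈ 46.7 mL/min
CrCl ≈ 47 mL/min → bracket 45–64 mL/min.
67% of 750 mg = 502.5 mg → 500 mg

500 mg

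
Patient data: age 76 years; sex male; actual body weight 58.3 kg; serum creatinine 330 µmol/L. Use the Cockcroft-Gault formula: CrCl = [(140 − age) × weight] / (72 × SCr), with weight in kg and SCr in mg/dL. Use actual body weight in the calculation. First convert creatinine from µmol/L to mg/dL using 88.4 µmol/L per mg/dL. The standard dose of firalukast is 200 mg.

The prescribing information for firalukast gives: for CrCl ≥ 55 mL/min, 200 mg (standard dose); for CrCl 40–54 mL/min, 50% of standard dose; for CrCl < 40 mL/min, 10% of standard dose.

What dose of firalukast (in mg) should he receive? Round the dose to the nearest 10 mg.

SCr = 330 / 88.4 = 3.733 mg/dL
CrCl = (140 − 76) × 58.3 / (72 × 3.733) = 3731.2 / 268.78 ≈ 13.9 mL/min
CrCl ≈ 14 mL/min → bracket < 40 mL/min.
10% of 200 mg = 20 mg

20 mg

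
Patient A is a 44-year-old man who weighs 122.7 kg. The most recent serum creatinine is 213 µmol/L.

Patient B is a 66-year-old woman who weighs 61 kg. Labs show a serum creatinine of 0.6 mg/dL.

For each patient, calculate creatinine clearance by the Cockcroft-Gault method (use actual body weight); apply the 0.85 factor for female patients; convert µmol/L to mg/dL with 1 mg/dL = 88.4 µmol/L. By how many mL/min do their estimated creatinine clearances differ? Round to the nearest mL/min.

21 mL/min

Patient A: SCr = 213 / 88.4 = 2.41 mg/dL
Patient A: CrCl = (140 − 44) × 122.7 / (72 × 2.41) = 11779.2 / 173.52 ≈ 67.9 mL/min
Patient B: CrCl = (140 − 66) × 61 / (72 × 0.6) × 0.85 = 4514.0 / 43.20 × 0.85 ≈ 88.8 mL/min
|67.9 − 88.8| = 20.9 mL/min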